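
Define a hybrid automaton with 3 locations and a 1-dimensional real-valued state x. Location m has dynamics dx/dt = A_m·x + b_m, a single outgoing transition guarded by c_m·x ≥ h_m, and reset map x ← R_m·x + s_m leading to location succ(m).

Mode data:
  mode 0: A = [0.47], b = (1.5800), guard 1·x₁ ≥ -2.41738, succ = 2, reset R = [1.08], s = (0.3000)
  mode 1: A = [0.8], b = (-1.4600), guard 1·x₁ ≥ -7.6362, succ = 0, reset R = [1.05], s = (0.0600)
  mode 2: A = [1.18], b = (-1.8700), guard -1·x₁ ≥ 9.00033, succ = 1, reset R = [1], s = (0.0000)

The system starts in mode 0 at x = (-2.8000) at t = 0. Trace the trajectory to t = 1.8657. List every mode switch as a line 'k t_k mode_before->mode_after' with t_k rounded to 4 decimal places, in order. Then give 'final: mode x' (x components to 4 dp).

Mode 0: guard c·x = -2.4174 hit at Δt = 1.1053 (t = 1.1053), x⁻ = (-2.4174) → reset → x⁺ = (-2.3108), jump to mode 2
Mode 2: flow for 0.7604 to horizon, guard not reached → x = (-7.9705)

1 1.1053 0->2
final: 2 -7.9705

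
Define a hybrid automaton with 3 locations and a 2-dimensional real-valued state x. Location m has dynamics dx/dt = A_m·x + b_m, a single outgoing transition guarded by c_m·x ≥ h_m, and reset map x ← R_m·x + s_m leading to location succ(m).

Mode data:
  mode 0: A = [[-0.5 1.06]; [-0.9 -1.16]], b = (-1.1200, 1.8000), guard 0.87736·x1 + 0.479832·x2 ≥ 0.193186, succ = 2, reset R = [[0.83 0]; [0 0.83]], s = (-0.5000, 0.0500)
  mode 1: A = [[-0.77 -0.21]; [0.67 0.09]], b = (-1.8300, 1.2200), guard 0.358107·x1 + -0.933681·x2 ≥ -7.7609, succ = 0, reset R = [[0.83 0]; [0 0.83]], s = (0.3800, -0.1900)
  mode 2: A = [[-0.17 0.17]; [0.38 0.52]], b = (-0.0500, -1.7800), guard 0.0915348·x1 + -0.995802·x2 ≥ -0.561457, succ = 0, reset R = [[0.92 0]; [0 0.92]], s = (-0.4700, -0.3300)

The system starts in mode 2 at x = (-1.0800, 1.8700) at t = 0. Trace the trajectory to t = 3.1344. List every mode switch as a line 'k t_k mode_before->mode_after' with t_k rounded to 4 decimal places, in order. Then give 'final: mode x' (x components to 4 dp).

1 0.9261 2->0
2 1.9271 0->2
3 2.4852 2->0
final: 0 -1.0488 1.3754

Mode 2: guard c·x = -0.5615 hit at Δt = 0.9261 (t = 0.9261), x⁻ = (-0.7894, 0.4913) → reset → x⁺ = (-1.1962, 0.1220), jump to mode 0
Mode 0: guard c·x = 0.1932 hit at Δt = 1.0010 (t = 1.9271), x⁻ = (-0.6702, 1.6281) → reset → x⁺ = (-1.0563, 1.4013), jump to mode 2
Mode 2: guard c·x = -0.5615 hit at Δt = 0.5581 (t = 2.4852), x⁻ = (-0.9010, 0.4810) → reset → x⁺ = (-1.2989, 0.1125), jump to mode 0
Mode 0: flow for 0.6492 to horizon, guard not reached → x = (-1.0488, 1.3754)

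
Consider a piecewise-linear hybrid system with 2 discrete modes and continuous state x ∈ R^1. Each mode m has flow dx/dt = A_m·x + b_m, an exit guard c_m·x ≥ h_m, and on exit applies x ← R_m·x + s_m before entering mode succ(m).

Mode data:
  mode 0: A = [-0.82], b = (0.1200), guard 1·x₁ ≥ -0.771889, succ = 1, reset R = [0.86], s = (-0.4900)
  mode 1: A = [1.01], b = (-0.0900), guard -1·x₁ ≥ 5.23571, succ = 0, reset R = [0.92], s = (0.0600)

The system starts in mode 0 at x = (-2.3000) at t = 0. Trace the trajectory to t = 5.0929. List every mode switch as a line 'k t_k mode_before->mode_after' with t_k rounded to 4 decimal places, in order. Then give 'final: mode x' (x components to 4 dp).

Mode 0: guard c·x = -0.7719 hit at Δt = 1.1950 (t = 1.1950), x⁻ = (-0.7719) → reset → x⁺ = (-1.1538), jump to mode 1
Mode 1: guard c·x = 5.2357 hit at Δt = 1.4405 (t = 2.6355), x⁻ = (-5.2357) → reset → x⁺ = (-4.7569), jump to mode 0
Mode 0: guard c·x = -0.7719 hit at Δt = 2.0429 (t = 4.6784), x⁻ = (-0.7719) → reset → x⁺ = (-1.1538), jump to mode 1
Mode 1: flow for 0.4145 to horizon, guard not reached → x = (-1.8000)

1 1.1950 0->1
2 2.6355 1->0
3 4.6784 0->1
final: 1 -1.8000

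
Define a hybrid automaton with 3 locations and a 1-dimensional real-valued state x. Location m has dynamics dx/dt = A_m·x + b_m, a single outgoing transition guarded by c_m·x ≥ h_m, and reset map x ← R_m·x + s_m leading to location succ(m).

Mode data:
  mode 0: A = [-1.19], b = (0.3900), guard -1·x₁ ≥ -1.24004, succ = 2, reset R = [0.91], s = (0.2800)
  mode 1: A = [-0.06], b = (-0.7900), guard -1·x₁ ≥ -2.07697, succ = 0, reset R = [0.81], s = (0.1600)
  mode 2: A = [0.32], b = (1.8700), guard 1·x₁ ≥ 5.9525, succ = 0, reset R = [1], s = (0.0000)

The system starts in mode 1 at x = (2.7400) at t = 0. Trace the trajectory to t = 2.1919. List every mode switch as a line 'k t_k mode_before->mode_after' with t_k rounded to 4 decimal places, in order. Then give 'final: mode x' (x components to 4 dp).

1 0.7096 1->0
2 1.1356 0->2
final: 2 4.3250

Mode 1: guard c·x = -2.0770 hit at Δt = 0.7096 (t = 0.7096), x⁻ = (2.0770) → reset → x⁺ = (1.8423), jump to mode 0
Mode 0: guard c·x = -1.2400 hit at Δt = 0.4260 (t = 1.1356), x⁻ = (1.2400) → reset → x⁺ = (1.4084), jump to mode 2
Mode 2: flow for 1.0563 to horizon, guard not reached → x = (4.3250)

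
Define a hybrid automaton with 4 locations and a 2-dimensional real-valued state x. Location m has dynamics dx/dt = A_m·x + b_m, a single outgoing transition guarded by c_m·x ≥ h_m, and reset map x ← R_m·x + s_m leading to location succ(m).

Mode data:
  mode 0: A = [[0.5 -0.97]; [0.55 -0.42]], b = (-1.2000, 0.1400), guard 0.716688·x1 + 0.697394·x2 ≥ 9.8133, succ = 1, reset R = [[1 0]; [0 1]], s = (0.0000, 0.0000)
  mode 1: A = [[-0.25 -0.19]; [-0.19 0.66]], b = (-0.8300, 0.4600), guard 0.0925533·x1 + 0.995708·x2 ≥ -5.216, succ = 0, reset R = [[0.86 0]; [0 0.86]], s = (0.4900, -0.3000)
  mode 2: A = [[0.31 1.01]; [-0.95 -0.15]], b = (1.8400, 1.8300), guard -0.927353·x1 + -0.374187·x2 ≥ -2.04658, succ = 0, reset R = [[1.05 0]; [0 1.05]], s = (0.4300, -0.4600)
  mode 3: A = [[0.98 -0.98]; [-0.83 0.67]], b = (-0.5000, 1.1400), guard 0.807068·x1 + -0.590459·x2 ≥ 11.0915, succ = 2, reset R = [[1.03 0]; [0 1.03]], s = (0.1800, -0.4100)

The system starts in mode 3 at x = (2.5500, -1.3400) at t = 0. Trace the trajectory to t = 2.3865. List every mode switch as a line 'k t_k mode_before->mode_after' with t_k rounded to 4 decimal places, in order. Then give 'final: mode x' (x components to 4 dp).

Mode 3: guard c·x = 11.0915 hit at Δt = 0.9052 (t = 0.9052), x⁻ = (9.3473, -6.0082) → reset → x⁺ = (9.8077, -6.5985), jump to mode 2
Mode 2: guard c·x = -2.0466 hit at Δt = 0.7791 (t = 1.6843), x⁻ = (6.3973, -10.3852) → reset → x⁺ = (7.1472, -11.3645), jump to mode 0
Mode 0: flow for 0.7022 to horizon, guard not reached → x = (15.8370, -4.4145)

1 0.9052 3->2
2 1.6843 2->0
final: 0 15.8370 -4.4145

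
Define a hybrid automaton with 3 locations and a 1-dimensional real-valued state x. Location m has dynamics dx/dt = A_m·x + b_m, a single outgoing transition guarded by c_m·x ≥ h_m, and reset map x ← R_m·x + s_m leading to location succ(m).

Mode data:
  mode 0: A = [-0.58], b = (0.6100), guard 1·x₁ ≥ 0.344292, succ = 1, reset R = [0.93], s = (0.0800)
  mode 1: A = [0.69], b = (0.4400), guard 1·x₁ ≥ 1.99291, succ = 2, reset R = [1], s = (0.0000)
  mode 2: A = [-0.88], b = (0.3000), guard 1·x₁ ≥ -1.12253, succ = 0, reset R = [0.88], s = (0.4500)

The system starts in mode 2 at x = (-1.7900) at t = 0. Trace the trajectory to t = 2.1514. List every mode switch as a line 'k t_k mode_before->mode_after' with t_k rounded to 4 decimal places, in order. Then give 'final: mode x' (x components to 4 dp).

1 0.4270 2->0
2 1.8228 0->1
final: 1 0.6643

Mode 2: guard c·x = -1.1225 hit at Δt = 0.4270 (t = 0.4270), x⁻ = (-1.1225) → reset → x⁺ = (-0.5378), jump to mode 0
Mode 0: guard c·x = 0.3443 hit at Δt = 1.3958 (t = 1.8228), x⁻ = (0.3443) → reset → x⁺ = (0.4002), jump to mode 1
Mode 1: flow for 0.3286 to horizon, guard not reached → x = (0.6643)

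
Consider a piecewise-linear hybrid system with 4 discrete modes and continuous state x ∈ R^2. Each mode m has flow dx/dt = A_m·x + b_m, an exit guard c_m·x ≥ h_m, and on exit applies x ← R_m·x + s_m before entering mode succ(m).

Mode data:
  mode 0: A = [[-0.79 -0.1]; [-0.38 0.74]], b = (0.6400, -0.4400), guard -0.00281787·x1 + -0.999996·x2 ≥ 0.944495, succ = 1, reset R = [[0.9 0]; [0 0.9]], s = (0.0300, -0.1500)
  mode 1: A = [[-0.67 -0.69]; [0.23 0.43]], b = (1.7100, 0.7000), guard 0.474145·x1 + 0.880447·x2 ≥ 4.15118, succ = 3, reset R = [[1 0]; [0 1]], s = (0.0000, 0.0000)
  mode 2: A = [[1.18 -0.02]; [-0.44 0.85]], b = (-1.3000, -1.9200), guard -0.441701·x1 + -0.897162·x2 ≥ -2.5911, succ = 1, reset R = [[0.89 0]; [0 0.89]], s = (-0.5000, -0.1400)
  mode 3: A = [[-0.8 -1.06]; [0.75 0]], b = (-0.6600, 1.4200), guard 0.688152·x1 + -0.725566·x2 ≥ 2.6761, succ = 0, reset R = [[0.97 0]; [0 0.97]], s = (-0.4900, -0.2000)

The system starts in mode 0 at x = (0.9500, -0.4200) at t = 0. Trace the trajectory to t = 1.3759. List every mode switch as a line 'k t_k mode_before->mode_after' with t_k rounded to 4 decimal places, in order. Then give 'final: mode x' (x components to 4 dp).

1 0.4075 0->1
final: 1 1.9891 -0.2669

Mode 0: guard c·x = 0.9445 hit at Δt = 0.4075 (t = 0.4075), x⁻ = (0.9354, -0.9471) → reset → x⁺ = (0.8718, -1.0024), jump to mode 1
Mode 1: flow for 0.9684 to horizon, guard not reached → x = (1.9891, -0.2669)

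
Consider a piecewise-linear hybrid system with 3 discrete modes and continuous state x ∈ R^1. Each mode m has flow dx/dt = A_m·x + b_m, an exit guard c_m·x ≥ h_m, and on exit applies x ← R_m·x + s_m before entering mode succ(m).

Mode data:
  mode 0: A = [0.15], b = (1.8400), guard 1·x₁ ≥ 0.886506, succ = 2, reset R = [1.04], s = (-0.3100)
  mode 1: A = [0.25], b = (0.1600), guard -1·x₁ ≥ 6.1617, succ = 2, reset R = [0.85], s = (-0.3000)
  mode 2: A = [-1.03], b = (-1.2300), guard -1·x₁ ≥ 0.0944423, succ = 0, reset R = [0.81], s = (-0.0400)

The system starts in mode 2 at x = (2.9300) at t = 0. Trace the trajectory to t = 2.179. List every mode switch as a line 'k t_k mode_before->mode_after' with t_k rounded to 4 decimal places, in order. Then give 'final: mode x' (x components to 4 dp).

1 1.2833 2->0
2 1.8121 0->2
final: 2 0.0436

Mode 2: guard c·x = 0.0944 hit at Δt = 1.2833 (t = 1.2833), x⁻ = (-0.0944) → reset → x⁺ = (-0.1165), jump to mode 0
Mode 0: guard c·x = 0.8865 hit at Δt = 0.5288 (t = 1.8121), x⁻ = (0.8865) → reset → x⁺ = (0.6120), jump to mode 2
Mode 2: flow for 0.3669 to horizon, guard not reached → x = (0.0436)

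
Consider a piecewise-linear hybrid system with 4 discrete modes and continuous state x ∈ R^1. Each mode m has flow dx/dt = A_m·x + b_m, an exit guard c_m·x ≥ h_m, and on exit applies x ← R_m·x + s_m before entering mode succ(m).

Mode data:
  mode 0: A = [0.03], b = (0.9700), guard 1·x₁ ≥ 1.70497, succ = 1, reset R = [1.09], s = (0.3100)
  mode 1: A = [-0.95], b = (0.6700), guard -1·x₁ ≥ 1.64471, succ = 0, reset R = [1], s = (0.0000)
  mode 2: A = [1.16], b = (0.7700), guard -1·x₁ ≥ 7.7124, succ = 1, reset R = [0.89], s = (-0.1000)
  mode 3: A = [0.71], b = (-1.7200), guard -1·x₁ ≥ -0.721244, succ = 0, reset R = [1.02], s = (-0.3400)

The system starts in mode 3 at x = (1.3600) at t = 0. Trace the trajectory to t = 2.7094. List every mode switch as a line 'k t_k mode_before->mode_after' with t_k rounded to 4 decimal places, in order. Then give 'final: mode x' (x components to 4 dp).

Mode 3: guard c·x = -0.7212 hit at Δt = 0.6630 (t = 0.6630), x⁻ = (0.7212) → reset → x⁺ = (0.3957), jump to mode 0
Mode 0: guard c·x = 1.7050 hit at Δt = 1.3075 (t = 1.9705), x⁻ = (1.7050) → reset → x⁺ = (2.1684), jump to mode 1
Mode 1: flow for 0.7389 to horizon, guard not reached → x = (1.4304)

1 0.6630 3->0
2 1.9705 0->1
final: 1 1.4304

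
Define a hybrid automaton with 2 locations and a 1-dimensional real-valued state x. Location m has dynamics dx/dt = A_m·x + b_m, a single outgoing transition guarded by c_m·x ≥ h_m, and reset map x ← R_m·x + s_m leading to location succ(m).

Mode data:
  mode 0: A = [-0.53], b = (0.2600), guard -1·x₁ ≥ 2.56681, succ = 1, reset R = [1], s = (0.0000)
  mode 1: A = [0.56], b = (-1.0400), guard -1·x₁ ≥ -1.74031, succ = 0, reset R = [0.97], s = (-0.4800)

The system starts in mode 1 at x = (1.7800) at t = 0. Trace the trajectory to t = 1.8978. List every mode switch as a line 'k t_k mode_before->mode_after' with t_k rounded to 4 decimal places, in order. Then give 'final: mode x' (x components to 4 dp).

1 0.7412 1->0
final: 0 0.8793

Mode 1: guard c·x = -1.7403 hit at Δt = 0.7412 (t = 0.7412), x⁻ = (1.7403) → reset → x⁺ = (1.2081), jump to mode 0
Mode 0: flow for 1.1566 to horizon, guard not reached → x = (0.8793)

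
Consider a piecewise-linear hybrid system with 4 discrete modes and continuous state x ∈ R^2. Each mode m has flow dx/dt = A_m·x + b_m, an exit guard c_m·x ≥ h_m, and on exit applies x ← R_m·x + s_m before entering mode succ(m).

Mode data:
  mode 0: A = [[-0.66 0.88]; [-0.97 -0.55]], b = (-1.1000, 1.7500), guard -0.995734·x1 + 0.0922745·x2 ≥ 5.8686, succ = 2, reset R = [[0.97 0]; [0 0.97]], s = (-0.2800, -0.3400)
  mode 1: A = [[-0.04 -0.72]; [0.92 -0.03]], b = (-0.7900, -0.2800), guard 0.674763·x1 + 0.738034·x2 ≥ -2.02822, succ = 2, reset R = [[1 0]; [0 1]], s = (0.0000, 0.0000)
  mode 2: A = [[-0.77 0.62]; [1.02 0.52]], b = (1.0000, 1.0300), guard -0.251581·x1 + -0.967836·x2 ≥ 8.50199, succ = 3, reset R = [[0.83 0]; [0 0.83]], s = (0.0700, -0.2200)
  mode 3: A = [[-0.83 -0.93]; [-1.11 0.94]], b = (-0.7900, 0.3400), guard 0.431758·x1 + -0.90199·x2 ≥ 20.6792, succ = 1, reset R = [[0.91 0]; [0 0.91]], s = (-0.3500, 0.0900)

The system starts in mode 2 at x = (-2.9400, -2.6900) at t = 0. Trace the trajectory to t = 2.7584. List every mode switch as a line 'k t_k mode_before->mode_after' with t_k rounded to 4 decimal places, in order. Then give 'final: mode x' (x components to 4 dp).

Mode 2: guard c·x = 8.5020 hit at Δt = 1.2280 (t = 1.2280), x⁻ = (-3.0372, -7.9950) → reset → x⁺ = (-2.4509, -6.8559), jump to mode 3
Mode 3: guard c·x = 20.6792 hit at Δt = 1.0571 (t = 2.2851), x⁻ = (6.5227, -19.8039) → reset → x⁺ = (5.5857, -17.9316), jump to mode 1
Mode 1: flow for 0.4733 to horizon, guard not reached → x = (10.6021, -14.2597)

1 1.2280 2->3
2 2.2851 3->1
final: 1 10.6021 -14.2597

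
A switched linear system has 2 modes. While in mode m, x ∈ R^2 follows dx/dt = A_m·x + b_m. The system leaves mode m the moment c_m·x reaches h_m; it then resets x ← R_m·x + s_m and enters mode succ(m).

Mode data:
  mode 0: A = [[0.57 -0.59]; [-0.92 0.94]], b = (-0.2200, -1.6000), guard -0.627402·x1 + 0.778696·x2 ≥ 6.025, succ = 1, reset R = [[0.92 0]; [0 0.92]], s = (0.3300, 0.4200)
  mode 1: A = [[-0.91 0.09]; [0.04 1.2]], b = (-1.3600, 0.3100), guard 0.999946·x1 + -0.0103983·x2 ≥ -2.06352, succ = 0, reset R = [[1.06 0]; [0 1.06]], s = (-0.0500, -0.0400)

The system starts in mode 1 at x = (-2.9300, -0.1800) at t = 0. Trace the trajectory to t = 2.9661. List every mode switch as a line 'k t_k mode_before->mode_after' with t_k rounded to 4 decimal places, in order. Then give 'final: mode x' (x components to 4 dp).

1 1.0350 1->0
2 2.3786 0->1
final: 1 -3.3996 6.5489

Mode 1: guard c·x = -2.0635 hit at Δt = 1.0350 (t = 1.0350), x⁻ = (-2.0656, -0.1938) → reset → x⁺ = (-2.2396, -0.2455), jump to mode 0
Mode 0: guard c·x = 6.0250 hit at Δt = 1.3436 (t = 2.3786), x⁻ = (-5.8833, 2.9971) → reset → x⁺ = (-5.0826, 3.1773), jump to mode 1
Mode 1: flow for 0.5875 to horizon, guard not reached → x = (-3.3996, 6.5489)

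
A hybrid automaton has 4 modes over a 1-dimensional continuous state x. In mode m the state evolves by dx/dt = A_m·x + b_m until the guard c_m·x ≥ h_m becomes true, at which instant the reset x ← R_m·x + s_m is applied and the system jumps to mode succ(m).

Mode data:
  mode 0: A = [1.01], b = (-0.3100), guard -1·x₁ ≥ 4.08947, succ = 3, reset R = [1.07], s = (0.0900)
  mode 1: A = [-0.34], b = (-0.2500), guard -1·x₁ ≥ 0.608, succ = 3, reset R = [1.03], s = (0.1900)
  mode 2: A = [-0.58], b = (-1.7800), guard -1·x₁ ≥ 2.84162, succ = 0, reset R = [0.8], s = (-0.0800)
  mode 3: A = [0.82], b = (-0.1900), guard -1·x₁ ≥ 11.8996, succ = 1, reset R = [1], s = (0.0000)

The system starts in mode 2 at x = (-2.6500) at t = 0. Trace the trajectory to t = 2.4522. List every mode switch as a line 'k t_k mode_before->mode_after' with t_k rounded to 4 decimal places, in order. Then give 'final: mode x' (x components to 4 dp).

1 1.0540 2->0
2 1.5514 0->3
final: 3 -9.2239

Mode 2: guard c·x = 2.8416 hit at Δt = 1.0540 (t = 1.0540), x⁻ = (-2.8416) → reset → x⁺ = (-2.3533), jump to mode 0
Mode 0: guard c·x = 4.0895 hit at Δt = 0.4974 (t = 1.5514), x⁻ = (-4.0895) → reset → x⁺ = (-4.2857), jump to mode 3
Mode 3: flow for 0.9008 to horizon, guard not reached → x = (-9.2239)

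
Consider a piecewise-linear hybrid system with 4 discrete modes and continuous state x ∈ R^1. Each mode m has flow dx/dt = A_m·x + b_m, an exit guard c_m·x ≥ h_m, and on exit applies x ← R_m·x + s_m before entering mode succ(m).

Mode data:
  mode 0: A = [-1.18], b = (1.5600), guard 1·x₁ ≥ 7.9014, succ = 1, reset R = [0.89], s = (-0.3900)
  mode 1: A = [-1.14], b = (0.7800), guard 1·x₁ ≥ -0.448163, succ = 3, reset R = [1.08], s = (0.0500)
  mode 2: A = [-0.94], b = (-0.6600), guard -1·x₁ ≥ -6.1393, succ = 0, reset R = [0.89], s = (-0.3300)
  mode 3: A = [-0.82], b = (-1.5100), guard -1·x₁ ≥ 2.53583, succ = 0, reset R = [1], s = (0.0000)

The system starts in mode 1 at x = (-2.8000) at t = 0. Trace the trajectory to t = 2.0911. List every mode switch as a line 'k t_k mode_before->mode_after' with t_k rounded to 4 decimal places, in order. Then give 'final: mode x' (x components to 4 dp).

1 0.9859 1->3
final: 3 -1.2728

Mode 1: guard c·x = -0.4482 hit at Δt = 0.9859 (t = 0.9859), x⁻ = (-0.4482) → reset → x⁺ = (-0.4340), jump to mode 3
Mode 3: flow for 1.1052 to horizon, guard not reached → x = (-1.2728)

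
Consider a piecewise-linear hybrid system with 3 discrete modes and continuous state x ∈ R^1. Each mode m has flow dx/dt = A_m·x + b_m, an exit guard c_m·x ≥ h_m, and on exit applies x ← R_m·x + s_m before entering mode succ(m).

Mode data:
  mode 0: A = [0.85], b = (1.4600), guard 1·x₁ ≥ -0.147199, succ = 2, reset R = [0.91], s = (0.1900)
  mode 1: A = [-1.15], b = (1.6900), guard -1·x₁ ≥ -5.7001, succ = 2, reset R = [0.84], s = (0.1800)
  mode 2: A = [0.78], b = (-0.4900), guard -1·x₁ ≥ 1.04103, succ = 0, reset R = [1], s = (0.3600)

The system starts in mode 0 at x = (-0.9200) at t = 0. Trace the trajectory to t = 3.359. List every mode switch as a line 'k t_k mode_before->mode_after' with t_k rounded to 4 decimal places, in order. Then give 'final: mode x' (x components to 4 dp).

1 0.7970 0->2
2 2.1697 2->0
3 2.6584 0->2
final: 2 -0.3600

Mode 0: guard c·x = -0.1472 hit at Δt = 0.7970 (t = 0.7970), x⁻ = (-0.1472) → reset → x⁺ = (0.0560), jump to mode 2
Mode 2: guard c·x = 1.0410 hit at Δt = 1.3727 (t = 2.1697), x⁻ = (-1.0410) → reset → x⁺ = (-0.6810), jump to mode 0
Mode 0: guard c·x = -0.1472 hit at Δt = 0.4887 (t = 2.6584), x⁻ = (-0.1472) → reset → x⁺ = (0.0560), jump to mode 2
Mode 2: flow for 0.7006 to horizon, guard not reached → x = (-0.3600)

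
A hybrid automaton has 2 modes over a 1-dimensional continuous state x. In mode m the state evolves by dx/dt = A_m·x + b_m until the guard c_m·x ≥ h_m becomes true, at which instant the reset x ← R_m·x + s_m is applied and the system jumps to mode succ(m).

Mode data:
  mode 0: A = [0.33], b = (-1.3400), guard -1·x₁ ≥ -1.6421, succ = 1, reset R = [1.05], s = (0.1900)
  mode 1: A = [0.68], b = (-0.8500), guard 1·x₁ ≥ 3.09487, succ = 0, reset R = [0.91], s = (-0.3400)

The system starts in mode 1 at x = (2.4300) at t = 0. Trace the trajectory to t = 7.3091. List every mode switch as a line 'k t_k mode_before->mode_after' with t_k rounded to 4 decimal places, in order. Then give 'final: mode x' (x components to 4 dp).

Mode 1: guard c·x = 3.0949 hit at Δt = 0.6572 (t = 0.6572), x⁻ = (3.0949) → reset → x⁺ = (2.4763), jump to mode 0
Mode 0: guard c·x = -1.6421 hit at Δt = 1.2819 (t = 1.9391), x⁻ = (1.6421) → reset → x⁺ = (1.9142), jump to mode 1
Mode 1: guard c·x = 3.0949 hit at Δt = 1.5023 (t = 3.4414), x⁻ = (3.0949) → reset → x⁺ = (2.4763), jump to mode 0
Mode 0: guard c·x = -1.6421 hit at Δt = 1.2819 (t = 4.7233), x⁻ = (1.6421) → reset → x⁺ = (1.9142), jump to mode 1
Mode 1: guard c·x = 3.0949 hit at Δt = 1.5023 (t = 6.2256), x⁻ = (3.0949) → reset → x⁺ = (2.4763), jump to mode 0
Mode 0: flow for 1.0835 to horizon, guard not reached → x = (1.7954)

1 0.6572 1->0
2 1.9391 0->1
3 3.4414 1->0
4 4.7233 0->1
5 6.2256 1->0
final: 0 1.7954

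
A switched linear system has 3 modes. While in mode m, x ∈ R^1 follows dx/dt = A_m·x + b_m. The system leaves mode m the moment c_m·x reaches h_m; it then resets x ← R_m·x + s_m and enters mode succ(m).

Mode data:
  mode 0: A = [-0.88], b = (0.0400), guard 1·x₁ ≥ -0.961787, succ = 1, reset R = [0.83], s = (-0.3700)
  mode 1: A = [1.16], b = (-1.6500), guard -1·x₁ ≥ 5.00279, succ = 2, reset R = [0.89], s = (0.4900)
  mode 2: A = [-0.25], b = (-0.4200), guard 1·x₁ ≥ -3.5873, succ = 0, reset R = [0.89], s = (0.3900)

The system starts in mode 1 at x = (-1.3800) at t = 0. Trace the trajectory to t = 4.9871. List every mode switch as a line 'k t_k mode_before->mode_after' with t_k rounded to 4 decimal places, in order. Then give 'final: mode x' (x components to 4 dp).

Mode 1: guard c·x = 5.0028 hit at Δt = 0.7153 (t = 0.7153), x⁻ = (-5.0028) → reset → x⁺ = (-3.9625), jump to mode 2
Mode 2: guard c·x = -3.5873 hit at Δt = 0.7183 (t = 1.4336), x⁻ = (-3.5873) → reset → x⁺ = (-2.8027), jump to mode 0
Mode 0: guard c·x = -0.9618 hit at Δt = 1.1812 (t = 2.6148), x⁻ = (-0.9618) → reset → x⁺ = (-1.1683), jump to mode 1
Mode 1: guard c·x = 5.0028 hit at Δt = 0.7830 (t = 3.3978), x⁻ = (-5.0028) → reset → x⁺ = (-3.9625), jump to mode 2
Mode 2: guard c·x = -3.5873 hit at Δt = 0.7183 (t = 4.1161), x⁻ = (-3.5873) → reset → x⁺ = (-2.8027), jump to mode 0
Mode 0: flow for 0.8710 to horizon, guard not reached → x = (-1.2779)

1 0.7153 1->2
2 1.4336 2->0
3 2.6148 0->1
4 3.3978 1->2
5 4.1161 2->0
final: 0 -1.2779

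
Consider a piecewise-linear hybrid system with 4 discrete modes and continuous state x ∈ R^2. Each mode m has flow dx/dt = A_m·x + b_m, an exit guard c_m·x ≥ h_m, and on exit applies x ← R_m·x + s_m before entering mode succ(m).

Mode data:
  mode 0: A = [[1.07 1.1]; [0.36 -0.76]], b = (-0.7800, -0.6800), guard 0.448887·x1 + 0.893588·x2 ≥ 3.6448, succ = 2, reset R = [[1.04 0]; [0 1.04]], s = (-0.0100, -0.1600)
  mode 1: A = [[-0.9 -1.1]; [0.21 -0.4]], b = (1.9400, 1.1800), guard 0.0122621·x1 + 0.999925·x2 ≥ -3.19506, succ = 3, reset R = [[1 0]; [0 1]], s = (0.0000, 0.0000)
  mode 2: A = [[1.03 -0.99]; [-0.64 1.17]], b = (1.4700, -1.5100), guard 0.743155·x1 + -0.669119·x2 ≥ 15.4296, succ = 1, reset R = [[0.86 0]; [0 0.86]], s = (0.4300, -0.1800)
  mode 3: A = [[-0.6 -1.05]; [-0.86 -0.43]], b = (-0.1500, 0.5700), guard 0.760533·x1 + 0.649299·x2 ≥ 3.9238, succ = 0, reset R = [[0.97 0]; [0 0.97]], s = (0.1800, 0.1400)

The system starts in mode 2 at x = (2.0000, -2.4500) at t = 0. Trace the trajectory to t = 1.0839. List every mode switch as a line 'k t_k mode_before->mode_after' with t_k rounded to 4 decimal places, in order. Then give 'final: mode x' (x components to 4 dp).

Mode 2: guard c·x = 15.4296 hit at Δt = 0.7078 (t = 0.7078), x⁻ = (11.0774, -10.7565) → reset → x⁺ = (9.9565, -9.4306), jump to mode 1
Mode 1: flow for 0.3761 to horizon, guard not reached → x = (10.5553, -6.9413)

1 0.7078 2->1
final: 1 10.5553 -6.9413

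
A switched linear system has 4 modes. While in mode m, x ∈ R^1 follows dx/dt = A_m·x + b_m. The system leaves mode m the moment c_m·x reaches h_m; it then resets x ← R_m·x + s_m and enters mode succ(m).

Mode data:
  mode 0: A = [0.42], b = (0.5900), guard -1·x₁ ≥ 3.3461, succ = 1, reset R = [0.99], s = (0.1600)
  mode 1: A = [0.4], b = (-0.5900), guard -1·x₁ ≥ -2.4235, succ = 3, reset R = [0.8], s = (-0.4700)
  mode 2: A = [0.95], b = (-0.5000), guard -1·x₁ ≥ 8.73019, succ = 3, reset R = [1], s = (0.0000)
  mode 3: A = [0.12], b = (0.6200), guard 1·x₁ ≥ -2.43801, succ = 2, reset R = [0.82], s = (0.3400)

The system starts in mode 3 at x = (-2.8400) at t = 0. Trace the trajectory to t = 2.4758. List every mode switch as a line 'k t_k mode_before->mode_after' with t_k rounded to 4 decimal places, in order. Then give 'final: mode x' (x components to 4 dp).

1 1.3281 3->2
final: 2 -5.9759

Mode 3: guard c·x = -2.4380 hit at Δt = 1.3281 (t = 1.3281), x⁻ = (-2.4380) → reset → x⁺ = (-1.6592), jump to mode 2
Mode 2: flow for 1.1477 to horizon, guard not reached → x = (-5.9759)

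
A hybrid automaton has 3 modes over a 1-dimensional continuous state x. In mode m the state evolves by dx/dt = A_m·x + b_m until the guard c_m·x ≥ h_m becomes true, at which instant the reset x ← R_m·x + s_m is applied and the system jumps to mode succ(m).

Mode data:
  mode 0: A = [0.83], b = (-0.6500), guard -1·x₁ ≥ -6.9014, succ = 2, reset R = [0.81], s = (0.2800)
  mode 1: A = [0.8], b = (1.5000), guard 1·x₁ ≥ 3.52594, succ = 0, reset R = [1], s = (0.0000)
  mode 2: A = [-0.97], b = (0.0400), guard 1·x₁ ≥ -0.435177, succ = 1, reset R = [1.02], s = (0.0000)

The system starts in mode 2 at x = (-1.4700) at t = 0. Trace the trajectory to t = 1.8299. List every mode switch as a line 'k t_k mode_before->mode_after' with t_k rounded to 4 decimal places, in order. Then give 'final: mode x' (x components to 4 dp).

Mode 2: guard c·x = -0.4352 hit at Δt = 1.1901 (t = 1.1901), x⁻ = (-0.4352) → reset → x⁺ = (-0.4439), jump to mode 1
Mode 1: flow for 0.6398 to horizon, guard not reached → x = (0.5126)

1 1.1901 2->1
final: 1 0.5126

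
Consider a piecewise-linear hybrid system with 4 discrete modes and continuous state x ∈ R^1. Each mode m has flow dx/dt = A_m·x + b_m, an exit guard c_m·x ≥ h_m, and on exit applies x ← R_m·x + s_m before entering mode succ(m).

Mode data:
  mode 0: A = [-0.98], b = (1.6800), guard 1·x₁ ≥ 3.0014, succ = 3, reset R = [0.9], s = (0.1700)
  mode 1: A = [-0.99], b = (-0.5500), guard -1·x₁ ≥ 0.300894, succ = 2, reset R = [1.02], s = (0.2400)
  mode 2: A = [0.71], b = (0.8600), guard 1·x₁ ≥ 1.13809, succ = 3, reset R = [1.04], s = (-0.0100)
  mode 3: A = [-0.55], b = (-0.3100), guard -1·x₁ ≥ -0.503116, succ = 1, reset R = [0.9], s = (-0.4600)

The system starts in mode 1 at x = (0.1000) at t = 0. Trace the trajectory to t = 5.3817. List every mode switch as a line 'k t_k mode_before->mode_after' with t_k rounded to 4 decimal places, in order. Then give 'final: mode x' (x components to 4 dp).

Mode 1: guard c·x = 0.3009 hit at Δt = 0.9551 (t = 0.9551), x⁻ = (-0.3009) → reset → x⁺ = (-0.0669), jump to mode 2
Mode 2: guard c·x = 1.1381 hit at Δt = 1.0131 (t = 1.9682), x⁻ = (1.1381) → reset → x⁺ = (1.1736), jump to mode 3
Mode 3: guard c·x = -0.5031 hit at Δt = 0.8867 (t = 2.8549), x⁻ = (0.5031) → reset → x⁺ = (-0.0072), jump to mode 1
Mode 1: guard c·x = 0.3009 hit at Δt = 0.7747 (t = 3.6296), x⁻ = (-0.3009) → reset → x⁺ = (-0.0669), jump to mode 2
Mode 2: guard c·x = 1.1381 hit at Δt = 1.0131 (t = 4.6427), x⁻ = (1.1381) → reset → x⁺ = (1.1736), jump to mode 3
Mode 3: flow for 0.7390 to horizon, guard not reached → x = (0.5934)

1 0.9551 1->2
2 1.9682 2->3
3 2.8549 3->1
4 3.6296 1->2
5 4.6427 2->3
final: 3 0.5934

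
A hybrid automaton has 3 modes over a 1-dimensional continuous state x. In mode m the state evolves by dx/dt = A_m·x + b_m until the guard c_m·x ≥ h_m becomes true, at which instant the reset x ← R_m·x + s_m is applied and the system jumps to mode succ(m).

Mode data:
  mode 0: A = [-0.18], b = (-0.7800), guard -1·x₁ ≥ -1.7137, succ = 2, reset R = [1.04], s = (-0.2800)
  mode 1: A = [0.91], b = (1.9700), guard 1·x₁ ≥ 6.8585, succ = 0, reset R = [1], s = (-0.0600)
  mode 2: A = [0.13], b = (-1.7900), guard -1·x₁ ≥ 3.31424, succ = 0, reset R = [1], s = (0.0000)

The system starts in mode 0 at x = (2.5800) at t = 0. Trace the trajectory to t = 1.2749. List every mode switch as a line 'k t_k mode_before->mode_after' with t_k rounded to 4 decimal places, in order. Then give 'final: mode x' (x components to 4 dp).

Mode 0: guard c·x = -1.7137 hit at Δt = 0.7438 (t = 0.7438), x⁻ = (1.7137) → reset → x⁺ = (1.5022), jump to mode 2
Mode 2: flow for 0.5311 to horizon, guard not reached → x = (0.6254)

1 0.7438 0->2
final: 2 0.6254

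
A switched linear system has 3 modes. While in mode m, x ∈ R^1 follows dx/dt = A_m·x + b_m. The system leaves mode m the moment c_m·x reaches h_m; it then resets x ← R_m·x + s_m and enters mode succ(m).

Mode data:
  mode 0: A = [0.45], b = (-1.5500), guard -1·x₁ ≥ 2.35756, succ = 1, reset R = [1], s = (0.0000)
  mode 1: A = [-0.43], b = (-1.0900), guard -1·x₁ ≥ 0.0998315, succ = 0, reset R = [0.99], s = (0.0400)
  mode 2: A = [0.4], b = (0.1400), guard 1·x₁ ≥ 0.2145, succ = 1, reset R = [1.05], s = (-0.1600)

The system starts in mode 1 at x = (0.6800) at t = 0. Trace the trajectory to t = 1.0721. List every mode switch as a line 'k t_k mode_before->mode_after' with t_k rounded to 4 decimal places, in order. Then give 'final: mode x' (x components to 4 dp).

Mode 1: guard c·x = 0.0998 hit at Δt = 0.6461 (t = 0.6461), x⁻ = (-0.0998) → reset → x⁺ = (-0.0588), jump to mode 0
Mode 0: flow for 0.4260 to horizon, guard not reached → x = (-0.7991)

1 0.6461 1->0
final: 0 -0.7991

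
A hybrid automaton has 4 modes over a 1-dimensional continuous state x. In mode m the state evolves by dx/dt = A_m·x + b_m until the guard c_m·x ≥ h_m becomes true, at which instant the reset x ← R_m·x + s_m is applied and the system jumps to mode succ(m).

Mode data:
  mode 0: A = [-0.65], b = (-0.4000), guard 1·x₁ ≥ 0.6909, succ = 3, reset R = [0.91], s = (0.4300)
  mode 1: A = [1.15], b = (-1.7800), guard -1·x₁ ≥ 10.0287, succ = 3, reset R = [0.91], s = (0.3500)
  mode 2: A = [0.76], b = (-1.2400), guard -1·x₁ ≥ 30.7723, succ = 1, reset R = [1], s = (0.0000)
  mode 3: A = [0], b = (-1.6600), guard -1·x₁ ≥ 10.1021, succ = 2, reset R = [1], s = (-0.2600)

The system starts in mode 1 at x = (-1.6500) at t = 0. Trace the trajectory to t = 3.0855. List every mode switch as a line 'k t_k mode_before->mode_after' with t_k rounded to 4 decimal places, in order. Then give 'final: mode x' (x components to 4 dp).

1 1.1187 1->3
2 1.9175 3->2
final: 2 -27.5072

Mode 1: guard c·x = 10.0287 hit at Δt = 1.1187 (t = 1.1187), x⁻ = (-10.0287) → reset → x⁺ = (-8.7761), jump to mode 3
Mode 3: guard c·x = 10.1021 hit at Δt = 0.7988 (t = 1.9175), x⁻ = (-10.1021) → reset → x⁺ = (-10.3621), jump to mode 2
Mode 2: flow for 1.1680 to horizon, guard not reached → x = (-27.5072)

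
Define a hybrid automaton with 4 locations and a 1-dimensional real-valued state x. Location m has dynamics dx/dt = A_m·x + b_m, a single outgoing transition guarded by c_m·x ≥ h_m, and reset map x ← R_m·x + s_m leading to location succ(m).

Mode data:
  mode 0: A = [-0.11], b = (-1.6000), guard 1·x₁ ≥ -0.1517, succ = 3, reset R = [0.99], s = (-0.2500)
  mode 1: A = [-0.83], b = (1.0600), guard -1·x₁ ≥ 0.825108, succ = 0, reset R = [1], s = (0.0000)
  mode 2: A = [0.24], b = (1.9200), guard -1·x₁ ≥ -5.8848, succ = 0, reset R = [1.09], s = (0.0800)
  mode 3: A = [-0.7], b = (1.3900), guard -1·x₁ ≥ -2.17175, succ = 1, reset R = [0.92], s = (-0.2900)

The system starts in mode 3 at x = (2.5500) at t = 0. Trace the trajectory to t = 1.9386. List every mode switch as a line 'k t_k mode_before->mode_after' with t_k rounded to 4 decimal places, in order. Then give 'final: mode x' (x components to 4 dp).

Mode 3: guard c·x = -2.1717 hit at Δt = 1.5852 (t = 1.5852), x⁻ = (2.1717) → reset → x⁺ = (1.7080), jump to mode 1
Mode 1: flow for 0.3534 to horizon, guard not reached → x = (1.5985)

1 1.5852 3->1
final: 1 1.5985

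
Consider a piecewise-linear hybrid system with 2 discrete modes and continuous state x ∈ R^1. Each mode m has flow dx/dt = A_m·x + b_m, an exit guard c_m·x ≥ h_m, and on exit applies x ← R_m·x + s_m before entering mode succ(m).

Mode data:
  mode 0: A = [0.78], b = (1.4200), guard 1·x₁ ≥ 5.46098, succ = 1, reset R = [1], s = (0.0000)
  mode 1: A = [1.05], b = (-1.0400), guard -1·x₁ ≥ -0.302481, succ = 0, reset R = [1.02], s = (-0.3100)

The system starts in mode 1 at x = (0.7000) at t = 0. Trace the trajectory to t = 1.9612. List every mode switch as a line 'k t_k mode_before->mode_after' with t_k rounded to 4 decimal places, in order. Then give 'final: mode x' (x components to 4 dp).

Mode 1: guard c·x = -0.3025 hit at Δt = 0.8212 (t = 0.8212), x⁻ = (0.3025) → reset → x⁺ = (-0.0015), jump to mode 0
Mode 0: flow for 1.1400 to horizon, guard not reached → x = (2.6056)

1 0.8212 1->0
final: 0 2.6056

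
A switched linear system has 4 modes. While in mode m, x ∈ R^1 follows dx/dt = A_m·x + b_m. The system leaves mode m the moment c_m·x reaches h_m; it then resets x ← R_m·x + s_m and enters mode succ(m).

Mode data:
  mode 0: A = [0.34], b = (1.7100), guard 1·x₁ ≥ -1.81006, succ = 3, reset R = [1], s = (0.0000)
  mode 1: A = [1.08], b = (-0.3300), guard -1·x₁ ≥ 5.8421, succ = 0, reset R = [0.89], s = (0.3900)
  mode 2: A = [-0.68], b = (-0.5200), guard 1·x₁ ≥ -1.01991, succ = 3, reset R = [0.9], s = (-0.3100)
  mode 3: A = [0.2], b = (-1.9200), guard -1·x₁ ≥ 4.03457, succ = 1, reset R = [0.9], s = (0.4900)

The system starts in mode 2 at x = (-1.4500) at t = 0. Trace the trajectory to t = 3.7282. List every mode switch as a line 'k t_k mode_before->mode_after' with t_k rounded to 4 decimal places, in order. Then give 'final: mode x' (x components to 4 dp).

1 1.4526 2->3
2 2.6050 3->1
3 3.1408 1->0
final: 0 -4.7609

Mode 2: guard c·x = -1.0199 hit at Δt = 1.4526 (t = 1.4526), x⁻ = (-1.0199) → reset → x⁺ = (-1.2279), jump to mode 3
Mode 3: guard c·x = 4.0346 hit at Δt = 1.1524 (t = 2.6050), x⁻ = (-4.0346) → reset → x⁺ = (-3.1411), jump to mode 1
Mode 1: guard c·x = 5.8421 hit at Δt = 0.5358 (t = 3.1408), x⁻ = (-5.8421) → reset → x⁺ = (-4.8095), jump to mode 0
Mode 0: flow for 0.5874 to horizon, guard not reached → x = (-4.7609)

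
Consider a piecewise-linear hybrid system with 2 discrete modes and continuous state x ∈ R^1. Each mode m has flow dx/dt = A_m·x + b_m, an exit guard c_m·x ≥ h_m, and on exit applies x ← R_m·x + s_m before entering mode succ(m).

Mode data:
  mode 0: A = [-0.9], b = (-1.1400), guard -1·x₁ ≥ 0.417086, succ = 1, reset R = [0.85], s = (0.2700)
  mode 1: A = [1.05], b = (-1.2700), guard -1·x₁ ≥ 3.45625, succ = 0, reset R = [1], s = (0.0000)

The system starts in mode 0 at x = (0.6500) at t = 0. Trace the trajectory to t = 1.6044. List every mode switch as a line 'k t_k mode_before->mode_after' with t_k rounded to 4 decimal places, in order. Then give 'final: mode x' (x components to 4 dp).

1 0.9040 0->1
final: 1 -1.4903

Mode 0: guard c·x = 0.4171 hit at Δt = 0.9040 (t = 0.9040), x⁻ = (-0.4171) → reset → x⁺ = (-0.0845), jump to mode 1
Mode 1: flow for 0.7004 to horizon, guard not reached → x = (-1.4903)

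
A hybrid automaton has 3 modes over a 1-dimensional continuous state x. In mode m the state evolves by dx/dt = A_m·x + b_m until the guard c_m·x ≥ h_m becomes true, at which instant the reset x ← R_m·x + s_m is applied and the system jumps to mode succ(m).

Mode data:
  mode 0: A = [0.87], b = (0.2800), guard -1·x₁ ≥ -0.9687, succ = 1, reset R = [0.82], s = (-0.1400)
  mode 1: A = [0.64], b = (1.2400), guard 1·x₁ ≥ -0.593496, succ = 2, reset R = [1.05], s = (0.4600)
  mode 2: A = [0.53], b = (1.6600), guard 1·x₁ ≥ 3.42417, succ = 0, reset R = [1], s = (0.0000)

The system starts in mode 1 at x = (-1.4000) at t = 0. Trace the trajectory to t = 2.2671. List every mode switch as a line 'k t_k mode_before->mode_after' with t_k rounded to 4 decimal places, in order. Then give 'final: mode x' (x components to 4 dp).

Mode 1: guard c·x = -0.5935 hit at Δt = 1.4320 (t = 1.4320), x⁻ = (-0.5935) → reset → x⁺ = (-0.1632), jump to mode 2
Mode 2: flow for 0.8351 to horizon, guard not reached → x = (1.4898)

1 1.4320 1->2
final: 2 1.4898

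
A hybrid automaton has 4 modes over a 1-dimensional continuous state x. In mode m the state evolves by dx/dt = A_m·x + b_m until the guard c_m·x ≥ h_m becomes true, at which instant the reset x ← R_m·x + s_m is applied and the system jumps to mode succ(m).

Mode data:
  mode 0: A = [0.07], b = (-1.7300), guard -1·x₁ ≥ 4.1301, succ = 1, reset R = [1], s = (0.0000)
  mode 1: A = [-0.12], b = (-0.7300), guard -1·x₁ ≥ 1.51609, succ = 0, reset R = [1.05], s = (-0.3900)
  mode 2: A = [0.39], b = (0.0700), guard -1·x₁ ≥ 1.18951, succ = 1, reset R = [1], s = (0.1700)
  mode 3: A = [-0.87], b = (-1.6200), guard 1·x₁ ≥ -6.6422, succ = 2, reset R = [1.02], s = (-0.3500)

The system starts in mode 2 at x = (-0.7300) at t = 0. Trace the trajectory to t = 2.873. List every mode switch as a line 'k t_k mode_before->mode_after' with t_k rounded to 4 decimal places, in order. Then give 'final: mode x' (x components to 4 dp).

1 1.5561 2->1
2 2.4162 1->0
final: 0 -2.8493

Mode 2: guard c·x = 1.1895 hit at Δt = 1.5561 (t = 1.5561), x⁻ = (-1.1895) → reset → x⁺ = (-1.0195), jump to mode 1
Mode 1: guard c·x = 1.5161 hit at Δt = 0.8601 (t = 2.4162), x⁻ = (-1.5161) → reset → x⁺ = (-1.9819), jump to mode 0
Mode 0: flow for 0.4568 to horizon, guard not reached → x = (-2.8493)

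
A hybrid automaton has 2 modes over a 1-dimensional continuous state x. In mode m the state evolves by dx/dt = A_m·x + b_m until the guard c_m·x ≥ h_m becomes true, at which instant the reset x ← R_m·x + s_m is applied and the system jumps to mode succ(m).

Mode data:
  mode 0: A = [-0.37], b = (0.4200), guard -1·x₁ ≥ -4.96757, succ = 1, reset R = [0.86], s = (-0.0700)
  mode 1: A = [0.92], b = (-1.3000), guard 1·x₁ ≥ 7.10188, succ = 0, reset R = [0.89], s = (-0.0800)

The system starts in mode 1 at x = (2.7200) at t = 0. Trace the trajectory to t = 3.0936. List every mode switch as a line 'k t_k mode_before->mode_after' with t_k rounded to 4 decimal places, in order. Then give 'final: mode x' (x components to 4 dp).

1 1.5987 1->0
2 2.3739 0->1
final: 1 6.8208

Mode 1: guard c·x = 7.1019 hit at Δt = 1.5987 (t = 1.5987), x⁻ = (7.1019) → reset → x⁺ = (6.2407), jump to mode 0
Mode 0: guard c·x = -4.9676 hit at Δt = 0.7752 (t = 2.3739), x⁻ = (4.9676) → reset → x⁺ = (4.2021), jump to mode 1
Mode 1: flow for 0.7197 to horizon, guard not reached → x = (6.8208)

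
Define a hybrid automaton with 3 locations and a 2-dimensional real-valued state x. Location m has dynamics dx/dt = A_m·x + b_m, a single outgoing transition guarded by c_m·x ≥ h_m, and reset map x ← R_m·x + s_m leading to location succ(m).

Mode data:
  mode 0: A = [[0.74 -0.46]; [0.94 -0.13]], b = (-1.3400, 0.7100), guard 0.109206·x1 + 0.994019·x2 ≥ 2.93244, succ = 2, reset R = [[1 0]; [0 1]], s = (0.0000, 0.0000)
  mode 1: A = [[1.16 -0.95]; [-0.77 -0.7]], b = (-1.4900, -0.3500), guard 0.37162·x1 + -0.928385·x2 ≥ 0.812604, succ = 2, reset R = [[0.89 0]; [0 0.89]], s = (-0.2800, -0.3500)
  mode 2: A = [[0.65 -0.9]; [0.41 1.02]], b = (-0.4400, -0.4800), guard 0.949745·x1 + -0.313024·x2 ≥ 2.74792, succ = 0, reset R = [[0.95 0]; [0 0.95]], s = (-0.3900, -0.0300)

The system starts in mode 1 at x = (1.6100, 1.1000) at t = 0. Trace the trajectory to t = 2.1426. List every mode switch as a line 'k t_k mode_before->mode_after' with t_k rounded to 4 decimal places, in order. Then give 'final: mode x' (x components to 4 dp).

Mode 1: guard c·x = 0.8126 hit at Δt = 0.7753 (t = 0.7753), x⁻ = (1.5398, -0.2589) → reset → x⁺ = (1.0904, -0.5804), jump to mode 2
Mode 2: guard c·x = 2.7479 hit at Δt = 0.9457 (t = 1.7210), x⁻ = (2.4744, -1.2712) → reset → x⁺ = (1.9606, -1.2376), jump to mode 0
Mode 0: flow for 0.4216 to horizon, guard not reached → x = (2.1724, -0.0779)

1 0.7753 1->2
2 1.7210 2->0
final: 0 2.1724 -0.0779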